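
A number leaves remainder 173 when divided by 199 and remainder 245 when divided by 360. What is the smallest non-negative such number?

57485

Write x = 173 + 199·k. Then 199·k ≡ 245 − 173 ≡ 72 (mod 360).
Need 199⁻¹ mod 360. Extended Euclid on (360, 199):
360 = 1*199 + 161
199 = 1*161 + 38
161 = 4*38 + 9
38 = 4*9 + 2
9 = 4*2 + 1
2 = 2*1 + 0
Back-substitute:
1 = 9 − 4·2
1 = −4·38 + 17·9
1 = 17·161 − 72·38
1 = −72·199 + 89·161
1 = 89·360 − 161·199
199⁻¹ ≡ 199 (mod 360), so k ≡ 199·72 ≡ 288 (mod 360).
x = 173 + 199·288 = 57485.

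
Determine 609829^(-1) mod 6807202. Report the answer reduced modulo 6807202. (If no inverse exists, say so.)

5520001

gcd(6807202, 609829) by repeated division:
6807202 = 11×609829 + 99083
609829 = 6×99083 + 15331
99083 = 6×15331 + 7097
15331 = 2×7097 + 1137
7097 = 6×1137 + 275
1137 = 4×275 + 37
275 = 7×37 + 16
37 = 2×16 + 5
16 = 3×5 + 1
5 = 5×1 + 0
gcd = 1, so the inverse exists. Back-substitute:
1 = 16 − 3·5
1 = −3·37 + 7·16
1 = 7·275 − 52·37
1 = −52·1137 + 215·275
1 = 215·7097 − 1342·1137
1 = −1342·15331 + 2899·7097
1 = 2899·99083 − 18736·15331
1 = −18736·609829 + 115315·99083
1 = 115315·6807202 − 1287201·609829
Thus 609829·(-1287201) ≡ 1 (mod 6807202); reducing, -1287201 mod 6807202 = 5520001.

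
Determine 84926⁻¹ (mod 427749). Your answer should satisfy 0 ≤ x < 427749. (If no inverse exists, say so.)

Extended Euclidean algorithm:
427749 = 5*84926 + 3119
84926 = 27*3119 + 713
3119 = 4*713 + 267
713 = 2*267 + 179
267 = 1*179 + 88
179 = 2*88 + 3
88 = 29*3 + 1
3 = 3*1 + 0
Since gcd(84926, 427749) = 1, back-substitute to write 1 as a combination:
1 = 88 − 29·3
1 = −29·179 + 59·88
1 = 59·267 − 88·179
1 = −88·713 + 235·267
1 = 235·3119 − 1028·713
1 = −1028·84926 + 27991·3119
1 = 27991·427749 − 140983·84926
So 84926·(-140983) ≡ 1 (mod 427749), and -140983 ≡ 286766 (mod 427749).

286766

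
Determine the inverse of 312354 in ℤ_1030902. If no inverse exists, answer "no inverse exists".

no inverse exists

Compute gcd(312354, 1030902):
1030902 = 3·312354 + 93840
312354 = 3·93840 + 30834
93840 = 3·30834 + 1338
30834 = 23·1338 + 60
1338 = 22·60 + 18
60 = 3·18 + 6
18 = 3·6 + 0
gcd(312354, 1030902) = 6 ≠ 1, so 312354 has no multiplicative inverse modulo 1030902.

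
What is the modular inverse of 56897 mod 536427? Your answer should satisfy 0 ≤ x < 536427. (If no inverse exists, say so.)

Apply the Euclidean algorithm to 536427 and 56897:
536427 = 9*56897 + 24354
56897 = 2*24354 + 8189
24354 = 2*8189 + 7976
8189 = 1*7976 + 213
7976 = 37*213 + 95
213 = 2*95 + 23
95 = 4*23 + 3
23 = 7*3 + 2
3 = 1*2 + 1
2 = 2*1 + 0
Since gcd(56897, 536427) = 1, back-substitute to write 1 as a combination:
1 = 3 − 2
1 = −23 + 8·3
1 = 8·95 − 33·23
1 = −33·213 + 74·95
1 = 74·7976 − 2771·213
1 = −2771·8189 + 2845·7976
1 = 2845·24354 − 8461·8189
1 = −8461·56897 + 19767·24354
1 = 19767·536427 − 186364·56897
So 56897·(-186364) ≡ 1 (mod 536427), and -186364 ≡ 350063 (mod 536427).

350063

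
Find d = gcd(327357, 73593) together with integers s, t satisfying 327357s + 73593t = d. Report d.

9

Euclidean algorithm:
327357 = 4·73593 + 32985
73593 = 2·32985 + 7623
32985 = 4·7623 + 2493
7623 = 3·2493 + 144
2493 = 17·144 + 45
144 = 3·45 + 9
45 = 5·9 + 0
gcd(327357, 73593) = 9.
Back-substituting:
9 = 144 − 3·45
9 = −3·2493 + 52·144
9 = 52·7623 − 159·2493
9 = −159·32985 + 688·7623
9 = 688·73593 − 1535·32985
9 = −1535·327357 + 6828·73593
So 9 = (-1535)·327357 + (6828)·73593.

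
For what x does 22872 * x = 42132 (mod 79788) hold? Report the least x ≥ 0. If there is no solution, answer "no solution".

6452

First find gcd(22872, 79788):
79788 = 3×22872 + 11172
22872 = 2×11172 + 528
11172 = 21×528 + 84
528 = 6×84 + 24
84 = 3×24 + 12
24 = 2×12 + 0
gcd = 12 and 12 | 42132, so solutions exist. Divide through by 12: 1906x ≡ 3511 (mod 6649).
Now find 1906⁻¹ mod 6649:
6649 = 3·1906 + 931
1906 = 2·931 + 44
931 = 21·44 + 7
44 = 6·7 + 2
7 = 3·2 + 1
2 = 2·1 + 0
Back-substitute:
1 = 7 − 3·2
1 = −3·44 + 19·7
1 = 19·931 − 402·44
1 = −402·1906 + 823·931
1 = 823·6649 − 2871·1906
So 1906·(-2871) ≡ 1 (mod 6649), i.e. 1906⁻¹ ≡ 3778.
Then x ≡ 3778·3511 ≡ 6452 (mod 6649); the smallest non-negative solution is x = 6452.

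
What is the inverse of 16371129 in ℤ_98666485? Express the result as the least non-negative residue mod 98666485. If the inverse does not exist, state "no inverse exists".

Extended Euclidean algorithm:
98666485 = 6·16371129 + 439711
16371129 = 37·439711 + 101822
439711 = 4·101822 + 32423
101822 = 3·32423 + 4553
32423 = 7·4553 + 552
4553 = 8·552 + 137
552 = 4·137 + 4
137 = 34·4 + 1
4 = 4·1 + 0
Since gcd(16371129, 98666485) = 1, back-substitute to write 1 as a combination:
1 = 137 − 34·4
1 = −34·552 + 137·137
1 = 137·4553 − 1130·552
1 = −1130·32423 + 8047·4553
1 = 8047·101822 − 25271·32423
1 = −25271·439711 + 109131·101822
1 = 109131·16371129 − 4063118·439711
1 = −4063118·98666485 + 24487839·16371129
So 16371129·24487839 ≡ 1 (mod 98666485).

24487839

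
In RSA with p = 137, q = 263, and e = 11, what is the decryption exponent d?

φ(n) = (p−1)(q−1) = 136·262 = 35632.
Need d with 11·d ≡ 1 (mod 35632). Apply the extended Euclidean algorithm:
35632 = 3239*11 + 3
11 = 3*3 + 2
3 = 1*2 + 1
2 = 2*1 + 0
Back-substitute:
1 = 3 − 2
1 = −11 + 4·3
1 = 4·35632 − 12957·11
So 11·(-12957) ≡ 1 (mod 35632), hence d ≡ -12957 ≡ 22675 (mod 35632).

22675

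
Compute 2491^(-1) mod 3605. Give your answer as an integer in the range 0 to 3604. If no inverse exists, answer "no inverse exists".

1686

Apply the Euclidean algorithm to 3605 and 2491:
3605 = 1·2491 + 1114
2491 = 2·1114 + 263
1114 = 4·263 + 62
263 = 4·62 + 15
62 = 4·15 + 2
15 = 7·2 + 1
2 = 2·1 + 0
The gcd is 1. Working backward:
1 = 15 − 7·2
1 = −7·62 + 29·15
1 = 29·263 − 123·62
1 = −123·1114 + 521·263
1 = 521·2491 − 1165·1114
1 = −1165·3605 + 1686·2491
So 2491·1686 ≡ 1 (mod 3605).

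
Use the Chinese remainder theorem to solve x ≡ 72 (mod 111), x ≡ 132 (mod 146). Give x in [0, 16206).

Write x = 72 + 111·k. Then 111·k ≡ 132 − 72 ≡ 60 (mod 146).
Need 111⁻¹ mod 146. Extended Euclid on (146, 111):
146 = 1*111 + 35
111 = 3*35 + 6
35 = 5*6 + 5
6 = 1*5 + 1
5 = 5*1 + 0
Back-substitute:
1 = 6 − 5
1 = −35 + 6·6
1 = 6·111 − 19·35
1 = −19·146 + 25·111
111⁻¹ ≡ 25 (mod 146), so k ≡ 25·60 ≡ 40 (mod 146).
x = 72 + 111·40 = 4512.

4512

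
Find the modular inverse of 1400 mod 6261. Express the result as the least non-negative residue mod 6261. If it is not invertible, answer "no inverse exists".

Extended Euclidean algorithm:
6261 = 4*1400 + 661
1400 = 2*661 + 78
661 = 8*78 + 37
78 = 2*37 + 4
37 = 9*4 + 1
4 = 4*1 + 0
The gcd is 1. Working backward:
1 = 37 − 9·4
1 = −9·78 + 19·37
1 = 19·661 − 161·78
1 = −161·1400 + 341·661
1 = 341·6261 − 1525·1400
So 1400·(-1525) ≡ 1 (mod 6261), and -1525 ≡ 4736 (mod 6261).

4736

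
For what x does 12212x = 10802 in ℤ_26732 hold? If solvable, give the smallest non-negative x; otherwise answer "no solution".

no solution

gcd(12212, 26732):
26732 = 2*12212 + 2308
12212 = 5*2308 + 672
2308 = 3*672 + 292
672 = 2*292 + 88
292 = 3*88 + 28
88 = 3*28 + 4
28 = 7*4 + 0
gcd = 4, but 4 ∤ 10802, so the congruence has no solution.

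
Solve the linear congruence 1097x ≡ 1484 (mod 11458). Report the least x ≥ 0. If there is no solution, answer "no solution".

10958

First find gcd(1097, 11458):
11458 = 10*1097 + 488
1097 = 2*488 + 121
488 = 4*121 + 4
121 = 30*4 + 1
4 = 4*1 + 0
gcd = 1, so a unique solution mod 11458 exists.
Back-substitute for the Bézout coefficients:
1 = 121 − 30·4
1 = −30·488 + 121·121
1 = 121·1097 − 272·488
1 = −272·11458 + 2841·1097
So 1097·(2841) ≡ 1 (mod 11458), giving 1097⁻¹ ≡ 2841.
x ≡ 1097⁻¹·1484 ≡ 2841·1484 ≡ 10958 (mod 11458).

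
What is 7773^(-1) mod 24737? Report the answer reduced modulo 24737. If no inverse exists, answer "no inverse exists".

7135

Run Euclid on (24737, 7773):
24737 = 3*7773 + 1418
7773 = 5*1418 + 683
1418 = 2*683 + 52
683 = 13*52 + 7
52 = 7*7 + 3
7 = 2*3 + 1
3 = 3*1 + 0
The gcd is 1. Working backward:
1 = 7 − 2·3
1 = −2·52 + 15·7
1 = 15·683 − 197·52
1 = −197·1418 + 409·683
1 = 409·7773 − 2242·1418
1 = −2242·24737 + 7135·7773
So 7773·7135 ≡ 1 (mod 24737).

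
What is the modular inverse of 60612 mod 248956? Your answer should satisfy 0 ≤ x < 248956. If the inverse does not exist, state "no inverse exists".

Compute gcd(60612, 248956):
248956 = 4×60612 + 6508
60612 = 9×6508 + 2040
6508 = 3×2040 + 388
2040 = 5×388 + 100
388 = 3×100 + 88
100 = 1×88 + 12
88 = 7×12 + 4
12 = 3×4 + 0
gcd(60612, 248956) = 4 ≠ 1, so 60612 has no multiplicative inverse modulo 248956.

no inverse exists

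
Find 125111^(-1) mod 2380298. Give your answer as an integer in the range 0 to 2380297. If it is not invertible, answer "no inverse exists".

Apply the Euclidean algorithm to 2380298 and 125111:
2380298 = 19·125111 + 3189
125111 = 39·3189 + 740
3189 = 4·740 + 229
740 = 3·229 + 53
229 = 4·53 + 17
53 = 3·17 + 2
17 = 8·2 + 1
2 = 2·1 + 0
gcd = 1, so the inverse exists. Back-substitute:
1 = 17 − 8·2
1 = −8·53 + 25·17
1 = 25·229 − 108·53
1 = −108·740 + 349·229
1 = 349·3189 − 1504·740
1 = −1504·125111 + 59005·3189
1 = 59005·2380298 − 1122599·125111
Thus 125111·(-1122599) ≡ 1 (mod 2380298); reducing, -1122599 mod 2380298 = 1257699.

1257699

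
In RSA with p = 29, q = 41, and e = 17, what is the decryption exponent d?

593

φ(n) = (p−1)(q−1) = 28·40 = 1120.
Need d with 17·d ≡ 1 (mod 1120). Apply the extended Euclidean algorithm:
1120 = 65*17 + 15
17 = 1*15 + 2
15 = 7*2 + 1
2 = 2*1 + 0
Back-substitute:
1 = 15 − 7·2
1 = −7·17 + 8·15
1 = 8·1120 − 527·17
So 17·(-527) ≡ 1 (mod 1120), hence d ≡ -527 ≡ 593 (mod 1120).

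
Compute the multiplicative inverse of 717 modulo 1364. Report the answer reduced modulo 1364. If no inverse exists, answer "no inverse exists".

gcd(1364, 717) by repeated division:
1364 = 1·717 + 647
717 = 1·647 + 70
647 = 9·70 + 17
70 = 4·17 + 2
17 = 8·2 + 1
2 = 2·1 + 0
The gcd is 1. Working backward:
1 = 17 − 8·2
1 = −8·70 + 33·17
1 = 33·647 − 305·70
1 = −305·717 + 338·647
1 = 338·1364 − 643·717
Thus 717·(-643) ≡ 1 (mod 1364); reducing, -643 mod 1364 = 721.

721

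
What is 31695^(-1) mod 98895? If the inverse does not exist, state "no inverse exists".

Compute gcd(31695, 98895):
98895 = 3·31695 + 3810
31695 = 8·3810 + 1215
3810 = 3·1215 + 165
1215 = 7·165 + 60
165 = 2·60 + 45
60 = 1·45 + 15
45 = 3·15 + 0
gcd(31695, 98895) = 15 ≠ 1, so 31695 has no multiplicative inverse modulo 98895.

no inverse exists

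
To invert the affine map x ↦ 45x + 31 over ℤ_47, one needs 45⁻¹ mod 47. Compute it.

Extended Euclidean algorithm:
47 = 1·45 + 2
45 = 22·2 + 1
2 = 2·1 + 0
gcd = 1, so the inverse exists. Back-substitute:
1 = 45 − 22·2
1 = −22·47 + 23·45
So 45·23 ≡ 1 (mod 47).

23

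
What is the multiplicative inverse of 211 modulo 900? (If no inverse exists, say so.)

691

Run Euclid on (900, 211):
900 = 4·211 + 56
211 = 3·56 + 43
56 = 1·43 + 13
43 = 3·13 + 4
13 = 3·4 + 1
4 = 4·1 + 0
The gcd is 1. Working backward:
1 = 13 − 3·4
1 = −3·43 + 10·13
1 = 10·56 − 13·43
1 = −13·211 + 49·56
1 = 49·900 − 209·211
Thus 211·(-209) ≡ 1 (mod 900); reducing, -209 mod 900 = 691.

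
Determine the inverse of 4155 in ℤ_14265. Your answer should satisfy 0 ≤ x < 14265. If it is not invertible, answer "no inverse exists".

Euclidean algorithm on 14265, 4155:
14265 = 3·4155 + 1800
4155 = 2·1800 + 555
1800 = 3·555 + 135
555 = 4·135 + 15
135 = 9·15 + 0
The gcd is 15, not 1, hence no inverse exists.

no inverse exists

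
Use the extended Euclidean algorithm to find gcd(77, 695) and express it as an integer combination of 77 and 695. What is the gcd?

1

Euclidean algorithm:
695 = 9×77 + 2
77 = 38×2 + 1
2 = 2×1 + 0
gcd(77, 695) = 1.
Working backward:
1 = 77 − 38·2
1 = −38·695 + 343·77
So 1 = (-38)·695 + (343)·77.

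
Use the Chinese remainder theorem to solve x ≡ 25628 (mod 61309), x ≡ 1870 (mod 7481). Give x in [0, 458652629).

67465528

Write x = 25628 + 61309·k. Then 61309·k ≡ 1870 − 25628 ≡ 6166 (mod 7481).
Need 61309⁻¹ mod 7481. Extended Euclid on (7481, 1461):
7481 = 5×1461 + 176
1461 = 8×176 + 53
176 = 3×53 + 17
53 = 3×17 + 2
17 = 8×2 + 1
2 = 2×1 + 0
Back-substitute:
1 = 17 − 8·2
1 = −8·53 + 25·17
1 = 25·176 − 83·53
1 = −83·1461 + 689·176
1 = 689·7481 − 3528·1461
61309⁻¹ ≡ 3953 (mod 7481), so k ≡ 3953·6166 ≡ 1100 (mod 7481).
x = 25628 + 61309·1100 = 67465528.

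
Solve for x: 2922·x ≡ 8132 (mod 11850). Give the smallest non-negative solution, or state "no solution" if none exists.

no solution

gcd(2922, 11850):
11850 = 4*2922 + 162
2922 = 18*162 + 6
162 = 27*6 + 0
gcd = 6, but 6 ∤ 8132, so the congruence has no solution.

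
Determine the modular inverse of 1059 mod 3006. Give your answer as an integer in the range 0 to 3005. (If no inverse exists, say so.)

Euclidean algorithm on 3006, 1059:
3006 = 2·1059 + 888
1059 = 1·888 + 171
888 = 5·171 + 33
171 = 5·33 + 6
33 = 5·6 + 3
6 = 2·3 + 0
Since gcd = 3 > 1, 1059 is not a unit mod 3006.

no inverse exists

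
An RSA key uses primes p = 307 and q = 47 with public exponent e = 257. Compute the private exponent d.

3341

φ(n) = (p−1)(q−1) = 306·46 = 14076.
Need d with 257·d ≡ 1 (mod 14076). Apply the extended Euclidean algorithm:
14076 = 54*257 + 198
257 = 1*198 + 59
198 = 3*59 + 21
59 = 2*21 + 17
21 = 1*17 + 4
17 = 4*4 + 1
4 = 4*1 + 0
Back-substitute:
1 = 17 − 4·4
1 = −4·21 + 5·17
1 = 5·59 − 14·21
1 = −14·198 + 47·59
1 = 47·257 − 61·198
1 = −61·14076 + 3341·257
So 257·3341 ≡ 1 (mod 14076), hence d = 3341.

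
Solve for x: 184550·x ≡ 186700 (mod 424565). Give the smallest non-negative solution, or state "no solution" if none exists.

First find gcd(184550, 424565):
424565 = 2*184550 + 55465
184550 = 3*55465 + 18155
55465 = 3*18155 + 1000
18155 = 18*1000 + 155
1000 = 6*155 + 70
155 = 2*70 + 15
70 = 4*15 + 10
15 = 1*10 + 5
10 = 2*5 + 0
gcd = 5 and 5 | 186700, so solutions exist. Divide through by 5: 36910x ≡ 37340 (mod 84913).
Now find 36910⁻¹ mod 84913:
84913 = 2×36910 + 11093
36910 = 3×11093 + 3631
11093 = 3×3631 + 200
3631 = 18×200 + 31
200 = 6×31 + 14
31 = 2×14 + 3
14 = 4×3 + 2
3 = 1×2 + 1
2 = 2×1 + 0
Back-substitute:
1 = 3 − 2
1 = −14 + 5·3
1 = 5·31 − 11·14
1 = −11·200 + 71·31
1 = 71·3631 − 1289·200
1 = −1289·11093 + 3938·3631
1 = 3938·36910 − 13103·11093
1 = −13103·84913 + 30144·36910
So 36910⁻¹ ≡ 30144 (mod 84913).
Then x ≡ 30144·37340 ≡ 55145 (mod 84913); the smallest non-negative solution is x = 55145.

55145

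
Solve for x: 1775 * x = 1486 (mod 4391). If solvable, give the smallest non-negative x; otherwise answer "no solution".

2299

First find gcd(1775, 4391):
4391 = 2×1775 + 841
1775 = 2×841 + 93
841 = 9×93 + 4
93 = 23×4 + 1
4 = 4×1 + 0
gcd = 1, so a unique solution mod 4391 exists.
Back-substitute for the Bézout coefficients:
1 = 93 − 23·4
1 = −23·841 + 208·93
1 = 208·1775 − 439·841
1 = −439·4391 + 1086·1775
So 1775·(1086) ≡ 1 (mod 4391), giving 1775⁻¹ ≡ 1086.
x ≡ 1775⁻¹·1486 ≡ 1086·1486 ≡ 2299 (mod 4391).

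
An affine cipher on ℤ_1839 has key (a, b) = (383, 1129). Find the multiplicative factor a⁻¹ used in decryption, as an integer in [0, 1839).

Run Euclid on (1839, 383):
1839 = 4*383 + 307
383 = 1*307 + 76
307 = 4*76 + 3
76 = 25*3 + 1
3 = 3*1 + 0
gcd = 1, so the inverse exists. Back-substitute:
1 = 76 − 25·3
1 = −25·307 + 101·76
1 = 101·383 − 126·307
1 = −126·1839 + 605·383
So 383·605 ≡ 1 (mod 1839).

605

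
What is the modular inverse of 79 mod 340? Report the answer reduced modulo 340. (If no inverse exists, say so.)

Apply the Euclidean algorithm to 340 and 79:
340 = 4*79 + 24
79 = 3*24 + 7
24 = 3*7 + 3
7 = 2*3 + 1
3 = 3*1 + 0
gcd = 1, so the inverse exists. Back-substitute:
1 = 7 − 2·3
1 = −2·24 + 7·7
1 = 7·79 − 23·24
1 = −23·340 + 99·79
So 79·99 ≡ 1 (mod 340).

99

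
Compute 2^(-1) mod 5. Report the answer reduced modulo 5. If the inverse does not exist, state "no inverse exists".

3

Run Euclid on (5, 2):
5 = 2×2 + 1
2 = 2×1 + 0
Since gcd(2, 5) = 1, back-substitute to write 1 as a combination:
1 = 5 − 2·2
So 2·(-2) ≡ 1 (mod 5), and -2 ≡ 3 (mod 5).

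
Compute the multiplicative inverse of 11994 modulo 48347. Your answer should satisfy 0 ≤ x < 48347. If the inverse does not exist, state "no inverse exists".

28930

gcd(48347, 11994) by repeated division:
48347 = 4·11994 + 371
11994 = 32·371 + 122
371 = 3·122 + 5
122 = 24·5 + 2
5 = 2·2 + 1
2 = 2·1 + 0
Since gcd(11994, 48347) = 1, back-substitute to write 1 as a combination:
1 = 5 − 2·2
1 = −2·122 + 49·5
1 = 49·371 − 149·122
1 = −149·11994 + 4817·371
1 = 4817·48347 − 19417·11994
So 11994·(-19417) ≡ 1 (mod 48347), and -19417 ≡ 28930 (mod 48347).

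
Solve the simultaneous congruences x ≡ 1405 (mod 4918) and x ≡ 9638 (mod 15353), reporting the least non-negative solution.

Write x = 1405 + 4918·k. Then 4918·k ≡ 9638 − 1405 ≡ 8233 (mod 15353).
Need 4918⁻¹ mod 15353. Extended Euclid on (15353, 4918):
15353 = 3×4918 + 599
4918 = 8×599 + 126
599 = 4×126 + 95
126 = 1×95 + 31
95 = 3×31 + 2
31 = 15×2 + 1
2 = 2×1 + 0
Back-substitute:
1 = 31 − 15·2
1 = −15·95 + 46·31
1 = 46·126 − 61·95
1 = −61·599 + 290·126
1 = 290·4918 − 2381·599
1 = −2381·15353 + 7433·4918
4918⁻¹ ≡ 7433 (mod 15353), so k ≡ 7433·8233 ≡ 14184 (mod 15353).
x = 1405 + 4918·14184 = 69758317.

69758317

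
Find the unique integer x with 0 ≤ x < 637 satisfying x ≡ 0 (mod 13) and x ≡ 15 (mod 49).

Write x = 0 + 13·k. Then 13·k ≡ 15 − 0 ≡ 15 (mod 49).
Need 13⁻¹ mod 49. Extended Euclid on (49, 13):
49 = 3×13 + 10
13 = 1×10 + 3
10 = 3×3 + 1
3 = 3×1 + 0
Back-substitute:
1 = 10 − 3·3
1 = −3·13 + 4·10
1 = 4·49 − 15·13
13⁻¹ ≡ 34 (mod 49), so k ≡ 34·15 ≡ 20 (mod 49).
x = 0 + 13·20 = 260.

260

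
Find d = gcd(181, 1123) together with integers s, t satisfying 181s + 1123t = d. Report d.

1

Euclidean algorithm:
1123 = 6·181 + 37
181 = 4·37 + 33
37 = 1·33 + 4
33 = 8·4 + 1
4 = 4·1 + 0
gcd(181, 1123) = 1.
Express as a combination:
1 = 33 − 8·4
1 = −8·37 + 9·33
1 = 9·181 − 44·37
1 = −44·1123 + 273·181
So 1 = (-44)·1123 + (273)·181.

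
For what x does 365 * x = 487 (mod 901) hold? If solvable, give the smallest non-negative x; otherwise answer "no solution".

First find gcd(365, 901):
901 = 2*365 + 171
365 = 2*171 + 23
171 = 7*23 + 10
23 = 2*10 + 3
10 = 3*3 + 1
3 = 3*1 + 0
gcd = 1, so a unique solution mod 901 exists.
Back-substitute for the Bézout coefficients:
1 = 10 − 3·3
1 = −3·23 + 7·10
1 = 7·171 − 52·23
1 = −52·365 + 111·171
1 = 111·901 − 274·365
So 365·(-274) ≡ 1 (mod 901), giving 365⁻¹ ≡ 627.
x ≡ 365⁻¹·487 ≡ 627·487 ≡ 811 (mod 901).

811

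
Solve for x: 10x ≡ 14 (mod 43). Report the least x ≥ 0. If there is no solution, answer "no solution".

10

First find gcd(10, 43):
43 = 4*10 + 3
10 = 3*3 + 1
3 = 3*1 + 0
gcd = 1, so a unique solution mod 43 exists.
Back-substitute for the Bézout coefficients:
1 = 10 − 3·3
1 = −3·43 + 13·10
So 10·(13) ≡ 1 (mod 43), giving 10⁻¹ ≡ 13.
x ≡ 10⁻¹·14 ≡ 13·14 ≡ 10 (mod 43).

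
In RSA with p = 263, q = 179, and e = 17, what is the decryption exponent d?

27433

φ(n) = (p−1)(q−1) = 262·178 = 46636.
Need d with 17·d ≡ 1 (mod 46636). Apply the extended Euclidean algorithm:
46636 = 2743·17 + 5
17 = 3·5 + 2
5 = 2·2 + 1
2 = 2·1 + 0
Back-substitute:
1 = 5 − 2·2
1 = −2·17 + 7·5
1 = 7·46636 − 19203·17
So 17·(-19203) ≡ 1 (mod 46636), hence d ≡ -19203 ≡ 27433 (mod 46636).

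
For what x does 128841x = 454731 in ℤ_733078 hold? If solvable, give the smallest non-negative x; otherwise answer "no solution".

First find gcd(128841, 733078):
733078 = 5×128841 + 88873
128841 = 1×88873 + 39968
88873 = 2×39968 + 8937
39968 = 4×8937 + 4220
8937 = 2×4220 + 497
4220 = 8×497 + 244
497 = 2×244 + 9
244 = 27×9 + 1
9 = 9×1 + 0
gcd = 1, so a unique solution mod 733078 exists.
Back-substitute for the Bézout coefficients:
1 = 244 − 27·9
1 = −27·497 + 55·244
1 = 55·4220 − 467·497
1 = −467·8937 + 989·4220
1 = 989·39968 − 4423·8937
1 = −4423·88873 + 9835·39968
1 = 9835·128841 − 14258·88873
1 = −14258·733078 + 81125·128841
So 128841·(81125) ≡ 1 (mod 733078), giving 128841⁻¹ ≡ 81125.
x ≡ 128841⁻¹·454731 ≡ 81125·454731 ≡ 101259 (mod 733078).

101259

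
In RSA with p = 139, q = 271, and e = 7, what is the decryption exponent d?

5323

φ(n) = (p−1)(q−1) = 138·270 = 37260.
Need d with 7·d ≡ 1 (mod 37260). Apply the extended Euclidean algorithm:
37260 = 5322·7 + 6
7 = 1·6 + 1
6 = 6·1 + 0
Back-substitute:
1 = 7 − 6
1 = −37260 + 5323·7
So 7·5323 ≡ 1 (mod 37260), hence d = 5323.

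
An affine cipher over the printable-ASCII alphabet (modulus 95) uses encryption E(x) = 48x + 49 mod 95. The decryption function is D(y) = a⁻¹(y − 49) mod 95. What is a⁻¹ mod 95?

2

Run Euclid on (95, 48):
95 = 1×48 + 47
48 = 1×47 + 1
47 = 47×1 + 0
Since gcd(48, 95) = 1, back-substitute to write 1 as a combination:
1 = 48 − 47
1 = −95 + 2·48
So 48·2 ≡ 1 (mod 95).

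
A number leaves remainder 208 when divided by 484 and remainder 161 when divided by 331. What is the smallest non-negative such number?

Write x = 208 + 484·k. Then 484·k ≡ 161 − 208 ≡ 284 (mod 331).
Need 484⁻¹ mod 331. Extended Euclid on (331, 153):
331 = 2*153 + 25
153 = 6*25 + 3
25 = 8*3 + 1
3 = 3*1 + 0
Back-substitute:
1 = 25 − 8·3
1 = −8·153 + 49·25
1 = 49·331 − 106·153
484⁻¹ ≡ 225 (mod 331), so k ≡ 225·284 ≡ 17 (mod 331).
x = 208 + 484·17 = 8436.

8436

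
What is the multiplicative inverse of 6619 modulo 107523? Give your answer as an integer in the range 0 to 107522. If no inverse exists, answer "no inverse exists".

86470

Extended Euclidean algorithm:
107523 = 16*6619 + 1619
6619 = 4*1619 + 143
1619 = 11*143 + 46
143 = 3*46 + 5
46 = 9*5 + 1
5 = 5*1 + 0
Since gcd(6619, 107523) = 1, back-substitute to write 1 as a combination:
1 = 46 − 9·5
1 = −9·143 + 28·46
1 = 28·1619 − 317·143
1 = −317·6619 + 1296·1619
1 = 1296·107523 − 21053·6619
Hence 6619⁻¹ ≡ -21053 ≡ 86470 (mod 107523).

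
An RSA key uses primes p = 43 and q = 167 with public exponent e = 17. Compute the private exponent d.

3281

φ(n) = (p−1)(q−1) = 42·166 = 6972.
Need d with 17·d ≡ 1 (mod 6972). Apply the extended Euclidean algorithm:
6972 = 410·17 + 2
17 = 8·2 + 1
2 = 2·1 + 0
Back-substitute:
1 = 17 − 8·2
1 = −8·6972 + 3281·17
So 17·3281 ≡ 1 (mod 6972), hence d = 3281.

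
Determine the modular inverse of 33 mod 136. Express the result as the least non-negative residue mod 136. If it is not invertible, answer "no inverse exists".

33

gcd(136, 33) by repeated division:
136 = 4·33 + 4
33 = 8·4 + 1
4 = 4·1 + 0
Since gcd(33, 136) = 1, back-substitute to write 1 as a combination:
1 = 33 − 8·4
1 = −8·136 + 33·33
So 33·33 ≡ 1 (mod 136).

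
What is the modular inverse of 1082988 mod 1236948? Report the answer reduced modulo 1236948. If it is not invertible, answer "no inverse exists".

Compute gcd(1082988, 1236948):
1236948 = 1×1082988 + 153960
1082988 = 7×153960 + 5268
153960 = 29×5268 + 1188
5268 = 4×1188 + 516
1188 = 2×516 + 156
516 = 3×156 + 48
156 = 3×48 + 12
48 = 4×12 + 0
Since gcd = 12 > 1, 1082988 is not a unit mod 1236948.

no inverse exists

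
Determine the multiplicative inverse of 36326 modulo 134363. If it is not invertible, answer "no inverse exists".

60028

Extended Euclidean algorithm:
134363 = 3·36326 + 25385
36326 = 1·25385 + 10941
25385 = 2·10941 + 3503
10941 = 3·3503 + 432
3503 = 8·432 + 47
432 = 9·47 + 9
47 = 5·9 + 2
9 = 4·2 + 1
2 = 2·1 + 0
Since gcd(36326, 134363) = 1, back-substitute to write 1 as a combination:
1 = 9 − 4·2
1 = −4·47 + 21·9
1 = 21·432 − 193·47
1 = −193·3503 + 1565·432
1 = 1565·10941 − 4888·3503
1 = −4888·25385 + 11341·10941
1 = 11341·36326 − 16229·25385
1 = −16229·134363 + 60028·36326
So 36326·60028 ≡ 1 (mod 134363).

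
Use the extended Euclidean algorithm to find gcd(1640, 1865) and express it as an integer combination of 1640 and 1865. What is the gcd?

5

Euclidean algorithm:
1865 = 1·1640 + 225
1640 = 7·225 + 65
225 = 3·65 + 30
65 = 2·30 + 5
30 = 6·5 + 0
gcd(1640, 1865) = 5.
Working backward:
5 = 65 − 2·30
5 = −2·225 + 7·65
5 = 7·1640 − 51·225
5 = −51·1865 + 58·1640
So 5 = (-51)·1865 + (58)·1640.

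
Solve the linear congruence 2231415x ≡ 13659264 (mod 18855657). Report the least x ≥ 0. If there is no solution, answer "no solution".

First find gcd(2231415, 18855657):
18855657 = 8·2231415 + 1004337
2231415 = 2·1004337 + 222741
1004337 = 4·222741 + 113373
222741 = 1·113373 + 109368
113373 = 1·109368 + 4005
109368 = 27·4005 + 1233
4005 = 3·1233 + 306
1233 = 4·306 + 9
306 = 34·9 + 0
gcd = 9 and 9 | 13659264, so solutions exist. Divide through by 9: 247935x ≡ 1517696 (mod 2095073).
Now find 247935⁻¹ mod 2095073:
2095073 = 8*247935 + 111593
247935 = 2*111593 + 24749
111593 = 4*24749 + 12597
24749 = 1*12597 + 12152
12597 = 1*12152 + 445
12152 = 27*445 + 137
445 = 3*137 + 34
137 = 4*34 + 1
34 = 34*1 + 0
Back-substitute:
1 = 137 − 4·34
1 = −4·445 + 13·137
1 = 13·12152 − 355·445
1 = −355·12597 + 368·12152
1 = 368·24749 − 723·12597
1 = −723·111593 + 3260·24749
1 = 3260·247935 − 7243·111593
1 = −7243·2095073 + 61204·247935
So 247935⁻¹ ≡ 61204 (mod 2095073).
Then x ≡ 61204·1517696 ≡ 1909456 (mod 2095073); the smallest non-negative solution is x = 1909456.

1909456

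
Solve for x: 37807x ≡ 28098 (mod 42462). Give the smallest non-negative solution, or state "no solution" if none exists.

First find gcd(37807, 42462):
42462 = 1·37807 + 4655
37807 = 8·4655 + 567
4655 = 8·567 + 119
567 = 4·119 + 91
119 = 1·91 + 28
91 = 3·28 + 7
28 = 4·7 + 0
gcd = 7 and 7 | 28098, so solutions exist. Divide through by 7: 5401x ≡ 4014 (mod 6066).
Now find 5401⁻¹ mod 6066:
6066 = 1·5401 + 665
5401 = 8·665 + 81
665 = 8·81 + 17
81 = 4·17 + 13
17 = 1·13 + 4
13 = 3·4 + 1
4 = 4·1 + 0
Back-substitute:
1 = 13 − 3·4
1 = −3·17 + 4·13
1 = 4·81 − 19·17
1 = −19·665 + 156·81
1 = 156·5401 − 1267·665
1 = −1267·6066 + 1423·5401
So 5401⁻¹ ≡ 1423 (mod 6066).
Then x ≡ 1423·4014 ≡ 3816 (mod 6066); the smallest non-negative solution is x = 3816.

3816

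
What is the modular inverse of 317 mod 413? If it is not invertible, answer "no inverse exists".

Extended Euclidean algorithm:
413 = 1·317 + 96
317 = 3·96 + 29
96 = 3·29 + 9
29 = 3·9 + 2
9 = 4·2 + 1
2 = 2·1 + 0
The gcd is 1. Working backward:
1 = 9 − 4·2
1 = −4·29 + 13·9
1 = 13·96 − 43·29
1 = −43·317 + 142·96
1 = 142·413 − 185·317
Hence 317⁻¹ ≡ -185 ≡ 228 (mod 413).

228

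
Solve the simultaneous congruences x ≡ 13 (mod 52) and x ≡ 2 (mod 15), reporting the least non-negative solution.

Write x = 13 + 52·k. Then 52·k ≡ 2 − 13 ≡ 4 (mod 15).
Need 52⁻¹ mod 15. Extended Euclid on (15, 7):
15 = 2×7 + 1
7 = 7×1 + 0
Back-substitute:
1 = 15 − 2·7
52⁻¹ ≡ 13 (mod 15), so k ≡ 13·4 ≡ 7 (mod 15).
x = 13 + 52·7 = 377.

377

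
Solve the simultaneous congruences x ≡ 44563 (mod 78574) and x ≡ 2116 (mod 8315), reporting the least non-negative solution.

476360151

Write x = 44563 + 78574·k. Then 78574·k ≡ 2116 − 44563 ≡ 7443 (mod 8315).
Need 78574⁻¹ mod 8315. Extended Euclid on (8315, 3739):
8315 = 2*3739 + 837
3739 = 4*837 + 391
837 = 2*391 + 55
391 = 7*55 + 6
55 = 9*6 + 1
6 = 6*1 + 0
Back-substitute:
1 = 55 − 9·6
1 = −9·391 + 64·55
1 = 64·837 − 137·391
1 = −137·3739 + 612·837
1 = 612·8315 − 1361·3739
78574⁻¹ ≡ 6954 (mod 8315), so k ≡ 6954·7443 ≡ 6062 (mod 8315).
x = 44563 + 78574·6062 = 476360151.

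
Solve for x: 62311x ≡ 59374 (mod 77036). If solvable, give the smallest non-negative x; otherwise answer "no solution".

68970

First find gcd(62311, 77036):
77036 = 1*62311 + 14725
62311 = 4*14725 + 3411
14725 = 4*3411 + 1081
3411 = 3*1081 + 168
1081 = 6*168 + 73
168 = 2*73 + 22
73 = 3*22 + 7
22 = 3*7 + 1
7 = 7*1 + 0
gcd = 1, so a unique solution mod 77036 exists.
Back-substitute for the Bézout coefficients:
1 = 22 − 3·7
1 = −3·73 + 10·22
1 = 10·168 − 23·73
1 = −23·1081 + 148·168
1 = 148·3411 − 467·1081
1 = −467·14725 + 2016·3411
1 = 2016·62311 − 8531·14725
1 = −8531·77036 + 10547·62311
So 62311·(10547) ≡ 1 (mod 77036), giving 62311⁻¹ ≡ 10547.
x ≡ 62311⁻¹·59374 ≡ 10547·59374 ≡ 68970 (mod 77036).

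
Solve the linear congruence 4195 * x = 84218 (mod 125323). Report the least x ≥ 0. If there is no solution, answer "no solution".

57349

First find gcd(4195, 125323):
125323 = 29·4195 + 3668
4195 = 1·3668 + 527
3668 = 6·527 + 506
527 = 1·506 + 21
506 = 24·21 + 2
21 = 10·2 + 1
2 = 2·1 + 0
gcd = 1, so a unique solution mod 125323 exists.
Back-substitute for the Bézout coefficients:
1 = 21 − 10·2
1 = −10·506 + 241·21
1 = 241·527 − 251·506
1 = −251·3668 + 1747·527
1 = 1747·4195 − 1998·3668
1 = −1998·125323 + 59689·4195
So 4195·(59689) ≡ 1 (mod 125323), giving 4195⁻¹ ≡ 59689.
x ≡ 4195⁻¹·84218 ≡ 59689·84218 ≡ 57349 (mod 125323).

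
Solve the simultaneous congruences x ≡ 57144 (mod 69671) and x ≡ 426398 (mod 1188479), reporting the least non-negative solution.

80783720986

Write x = 57144 + 69671·k. Then 69671·k ≡ 426398 − 57144 ≡ 369254 (mod 1188479).
Need 69671⁻¹ mod 1188479. Extended Euclid on (1188479, 69671):
1188479 = 17×69671 + 4072
69671 = 17×4072 + 447
4072 = 9×447 + 49
447 = 9×49 + 6
49 = 8×6 + 1
6 = 6×1 + 0
Back-substitute:
1 = 49 − 8·6
1 = −8·447 + 73·49
1 = 73·4072 − 665·447
1 = −665·69671 + 11378·4072
1 = 11378·1188479 − 194091·69671
69671⁻¹ ≡ 994388 (mod 1188479), so k ≡ 994388·369254 ≡ 1159502 (mod 1188479).
x = 57144 + 69671·1159502 = 80783720986.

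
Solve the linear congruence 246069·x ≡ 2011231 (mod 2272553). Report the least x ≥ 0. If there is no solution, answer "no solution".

1376549

First find gcd(246069, 2272553):
2272553 = 9×246069 + 57932
246069 = 4×57932 + 14341
57932 = 4×14341 + 568
14341 = 25×568 + 141
568 = 4×141 + 4
141 = 35×4 + 1
4 = 4×1 + 0
gcd = 1, so a unique solution mod 2272553 exists.
Back-substitute for the Bézout coefficients:
1 = 141 − 35·4
1 = −35·568 + 141·141
1 = 141·14341 − 3560·568
1 = −3560·57932 + 14381·14341
1 = 14381·246069 − 61084·57932
1 = −61084·2272553 + 564137·246069
So 246069·(564137) ≡ 1 (mod 2272553), giving 246069⁻¹ ≡ 564137.
x ≡ 246069⁻¹·2011231 ≡ 564137·2011231 ≡ 1376549 (mod 2272553).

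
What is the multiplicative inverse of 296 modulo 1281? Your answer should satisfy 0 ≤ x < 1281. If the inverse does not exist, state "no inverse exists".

Extended Euclidean algorithm:
1281 = 4*296 + 97
296 = 3*97 + 5
97 = 19*5 + 2
5 = 2*2 + 1
2 = 2*1 + 0
gcd = 1, so the inverse exists. Back-substitute:
1 = 5 − 2·2
1 = −2·97 + 39·5
1 = 39·296 − 119·97
1 = −119·1281 + 515·296
So 296·515 ≡ 1 (mod 1281).

515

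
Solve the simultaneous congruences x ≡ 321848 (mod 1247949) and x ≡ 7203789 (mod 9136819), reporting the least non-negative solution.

9129982726358

Write x = 321848 + 1247949·k. Then 1247949·k ≡ 7203789 − 321848 ≡ 6881941 (mod 9136819).
Need 1247949⁻¹ mod 9136819. Extended Euclid on (9136819, 1247949):
9136819 = 7*1247949 + 401176
1247949 = 3*401176 + 44421
401176 = 9*44421 + 1387
44421 = 32*1387 + 37
1387 = 37*37 + 18
37 = 2*18 + 1
18 = 18*1 + 0
Back-substitute:
1 = 37 − 2·18
1 = −2·1387 + 75·37
1 = 75·44421 − 2402·1387
1 = −2402·401176 + 21693·44421
1 = 21693·1247949 − 67481·401176
1 = −67481·9136819 + 494060·1247949
1247949⁻¹ ≡ 494060 (mod 9136819), so k ≡ 494060·6881941 ≡ 7315990 (mod 9136819).
x = 321848 + 1247949·7315990 = 9129982726358.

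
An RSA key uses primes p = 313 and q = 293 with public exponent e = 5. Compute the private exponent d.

φ(n) = (p−1)(q−1) = 312·292 = 91104.
Need d with 5·d ≡ 1 (mod 91104). Apply the extended Euclidean algorithm:
91104 = 18220×5 + 4
5 = 1×4 + 1
4 = 4×1 + 0
Back-substitute:
1 = 5 − 4
1 = −91104 + 18221·5
So 5·18221 ≡ 1 (mod 91104), hence d = 18221.

18221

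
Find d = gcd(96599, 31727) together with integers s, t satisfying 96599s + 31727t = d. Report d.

Euclidean algorithm:
96599 = 3·31727 + 1418
31727 = 22·1418 + 531
1418 = 2·531 + 356
531 = 1·356 + 175
356 = 2·175 + 6
175 = 29·6 + 1
6 = 6·1 + 0
gcd(96599, 31727) = 1.
Working backward:
1 = 175 − 29·6
1 = −29·356 + 59·175
1 = 59·531 − 88·356
1 = −88·1418 + 235·531
1 = 235·31727 − 5258·1418
1 = −5258·96599 + 16009·31727
So 1 = (-5258)·96599 + (16009)·31727.

1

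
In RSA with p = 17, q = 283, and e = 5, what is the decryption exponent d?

1805

φ(n) = (p−1)(q−1) = 16·282 = 4512.
Need d with 5·d ≡ 1 (mod 4512). Apply the extended Euclidean algorithm:
4512 = 902*5 + 2
5 = 2*2 + 1
2 = 2*1 + 0
Back-substitute:
1 = 5 − 2·2
1 = −2·4512 + 1805·5
So 5·1805 ≡ 1 (mod 4512), hence d = 1805.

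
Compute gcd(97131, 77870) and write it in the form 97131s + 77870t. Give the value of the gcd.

1

Euclidean algorithm:
97131 = 1·77870 + 19261
77870 = 4·19261 + 826
19261 = 23·826 + 263
826 = 3·263 + 37
263 = 7·37 + 4
37 = 9·4 + 1
4 = 4·1 + 0
gcd(97131, 77870) = 1.
Working backward:
1 = 37 − 9·4
1 = −9·263 + 64·37
1 = 64·826 − 201·263
1 = −201·19261 + 4687·826
1 = 4687·77870 − 18949·19261
1 = −18949·97131 + 23636·77870
So 1 = (-18949)·97131 + (23636)·77870.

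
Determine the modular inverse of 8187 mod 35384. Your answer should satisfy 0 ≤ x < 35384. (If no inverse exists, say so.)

gcd(35384, 8187) by repeated division:
35384 = 4×8187 + 2636
8187 = 3×2636 + 279
2636 = 9×279 + 125
279 = 2×125 + 29
125 = 4×29 + 9
29 = 3×9 + 2
9 = 4×2 + 1
2 = 2×1 + 0
The gcd is 1. Working backward:
1 = 9 − 4·2
1 = −4·29 + 13·9
1 = 13·125 − 56·29
1 = −56·279 + 125·125
1 = 125·2636 − 1181·279
1 = −1181·8187 + 3668·2636
1 = 3668·35384 − 15853·8187
Thus 8187·(-15853) ≡ 1 (mod 35384); reducing, -15853 mod 35384 = 19531.

19531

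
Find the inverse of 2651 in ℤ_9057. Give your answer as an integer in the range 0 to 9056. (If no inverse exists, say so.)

Extended Euclidean algorithm:
9057 = 3·2651 + 1104
2651 = 2·1104 + 443
1104 = 2·443 + 218
443 = 2·218 + 7
218 = 31·7 + 1
7 = 7·1 + 0
Since gcd(2651, 9057) = 1, back-substitute to write 1 as a combination:
1 = 218 − 31·7
1 = −31·443 + 63·218
1 = 63·1104 − 157·443
1 = −157·2651 + 377·1104
1 = 377·9057 − 1288·2651
So 2651·(-1288) ≡ 1 (mod 9057), and -1288 ≡ 7769 (mod 9057).

7769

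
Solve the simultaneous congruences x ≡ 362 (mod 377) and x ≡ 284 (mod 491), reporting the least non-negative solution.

166242

Write x = 362 + 377·k. Then 377·k ≡ 284 − 362 ≡ 413 (mod 491).
Need 377⁻¹ mod 491. Extended Euclid on (491, 377):
491 = 1·377 + 114
377 = 3·114 + 35
114 = 3·35 + 9
35 = 3·9 + 8
9 = 1·8 + 1
8 = 8·1 + 0
Back-substitute:
1 = 9 − 8
1 = −35 + 4·9
1 = 4·114 − 13·35
1 = −13·377 + 43·114
1 = 43·491 − 56·377
377⁻¹ ≡ 435 (mod 491), so k ≡ 435·413 ≡ 440 (mod 491).
x = 362 + 377·440 = 166242.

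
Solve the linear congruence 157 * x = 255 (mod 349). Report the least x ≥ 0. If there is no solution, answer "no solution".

First find gcd(157, 349):
349 = 2·157 + 35
157 = 4·35 + 17
35 = 2·17 + 1
17 = 17·1 + 0
gcd = 1, so a unique solution mod 349 exists.
Back-substitute for the Bézout coefficients:
1 = 35 − 2·17
1 = −2·157 + 9·35
1 = 9·349 − 20·157
So 157·(-20) ≡ 1 (mod 349), giving 157⁻¹ ≡ 329.
x ≡ 157⁻¹·255 ≡ 329·255 ≡ 135 (mod 349).

135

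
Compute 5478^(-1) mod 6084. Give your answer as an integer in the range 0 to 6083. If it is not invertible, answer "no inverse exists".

no inverse exists

Compute gcd(5478, 6084):
6084 = 1·5478 + 606
5478 = 9·606 + 24
606 = 25·24 + 6
24 = 4·6 + 0
The gcd is 6, not 1, hence no inverse exists.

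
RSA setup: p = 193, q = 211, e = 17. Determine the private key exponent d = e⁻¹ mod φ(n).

φ(n) = (p−1)(q−1) = 192·210 = 40320.
Need d with 17·d ≡ 1 (mod 40320). Apply the extended Euclidean algorithm:
40320 = 2371*17 + 13
17 = 1*13 + 4
13 = 3*4 + 1
4 = 4*1 + 0
Back-substitute:
1 = 13 − 3·4
1 = −3·17 + 4·13
1 = 4·40320 − 9487·17
So 17·(-9487) ≡ 1 (mod 40320), hence d ≡ -9487 ≡ 30833 (mod 40320).

30833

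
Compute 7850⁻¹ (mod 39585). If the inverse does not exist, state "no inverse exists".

no inverse exists

Euclidean algorithm on 39585, 7850:
39585 = 5×7850 + 335
7850 = 23×335 + 145
335 = 2×145 + 45
145 = 3×45 + 10
45 = 4×10 + 5
10 = 2×5 + 0
gcd(7850, 39585) = 5 ≠ 1, so 7850 has no multiplicative inverse modulo 39585.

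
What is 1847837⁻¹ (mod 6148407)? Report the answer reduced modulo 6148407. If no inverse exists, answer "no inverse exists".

Run Euclid on (6148407, 1847837):
6148407 = 3×1847837 + 604896
1847837 = 3×604896 + 33149
604896 = 18×33149 + 8214
33149 = 4×8214 + 293
8214 = 28×293 + 10
293 = 29×10 + 3
10 = 3×3 + 1
3 = 3×1 + 0
Since gcd(1847837, 6148407) = 1, back-substitute to write 1 as a combination:
1 = 10 − 3·3
1 = −3·293 + 88·10
1 = 88·8214 − 2467·293
1 = −2467·33149 + 9956·8214
1 = 9956·604896 − 181675·33149
1 = −181675·1847837 + 554981·604896
1 = 554981·6148407 − 1846618·1847837
So 1847837·(-1846618) ≡ 1 (mod 6148407), and -1846618 ≡ 4301789 (mod 6148407).

4301789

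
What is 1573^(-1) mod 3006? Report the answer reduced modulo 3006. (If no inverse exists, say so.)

2641

Extended Euclidean algorithm:
3006 = 1*1573 + 1433
1573 = 1*1433 + 140
1433 = 10*140 + 33
140 = 4*33 + 8
33 = 4*8 + 1
8 = 8*1 + 0
Since gcd(1573, 3006) = 1, back-substitute to write 1 as a combination:
1 = 33 − 4·8
1 = −4·140 + 17·33
1 = 17·1433 − 174·140
1 = −174·1573 + 191·1433
1 = 191·3006 − 365·1573
So 1573·(-365) ≡ 1 (mod 3006), and -365 ≡ 2641 (mod 3006).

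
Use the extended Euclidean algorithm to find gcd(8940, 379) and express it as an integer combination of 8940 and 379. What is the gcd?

1

Euclidean algorithm:
8940 = 23*379 + 223
379 = 1*223 + 156
223 = 1*156 + 67
156 = 2*67 + 22
67 = 3*22 + 1
22 = 22*1 + 0
gcd(8940, 379) = 1.
Working backward:
1 = 67 − 3·22
1 = −3·156 + 7·67
1 = 7·223 − 10·156
1 = −10·379 + 17·223
1 = 17·8940 − 401·379
So 1 = (17)·8940 + (-401)·379.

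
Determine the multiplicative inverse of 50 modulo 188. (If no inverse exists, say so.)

no inverse exists

Euclidean algorithm on 188, 50:
188 = 3×50 + 38
50 = 1×38 + 12
38 = 3×12 + 2
12 = 6×2 + 0
Since gcd = 2 > 1, 50 is not a unit mod 188.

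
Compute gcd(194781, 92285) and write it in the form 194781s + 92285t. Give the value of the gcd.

Euclidean algorithm:
194781 = 2·92285 + 10211
92285 = 9·10211 + 386
10211 = 26·386 + 175
386 = 2·175 + 36
175 = 4·36 + 31
36 = 1·31 + 5
31 = 6·5 + 1
5 = 5·1 + 0
gcd(194781, 92285) = 1.
Working backward:
1 = 31 − 6·5
1 = −6·36 + 7·31
1 = 7·175 − 34·36
1 = −34·386 + 75·175
1 = 75·10211 − 1984·386
1 = −1984·92285 + 17931·10211
1 = 17931·194781 − 37846·92285
So 1 = (17931)·194781 + (-37846)·92285.

1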